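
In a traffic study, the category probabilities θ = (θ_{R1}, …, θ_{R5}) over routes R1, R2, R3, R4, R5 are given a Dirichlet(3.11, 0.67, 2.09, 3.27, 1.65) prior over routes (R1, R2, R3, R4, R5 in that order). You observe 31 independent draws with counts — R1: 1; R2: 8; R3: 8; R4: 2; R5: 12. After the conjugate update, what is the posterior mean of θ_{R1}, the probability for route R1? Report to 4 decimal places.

0.0983

The Dirichlet prior is conjugate to the Multinomial likelihood: each posterior αⱼ = prior αⱼ + observed count nⱼ.
Posterior concentration: (4.11, 8.67, 10.09, 5.27, 13.65), total = 41.79.
E[θ_{R1}|data] = α_{R1}/Σα = 4.11/41.79 = 0.0983.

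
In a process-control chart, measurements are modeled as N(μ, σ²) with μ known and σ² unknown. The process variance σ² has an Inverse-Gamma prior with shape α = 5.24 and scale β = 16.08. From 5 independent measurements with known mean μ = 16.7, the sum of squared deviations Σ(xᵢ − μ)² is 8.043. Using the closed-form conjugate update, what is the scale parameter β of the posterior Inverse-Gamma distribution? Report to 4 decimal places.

With known mean μ and an Inverse-Gamma(α, β) prior on σ², the Normal likelihood is conjugate: posterior is Inv-Gamma(α + n/2, β + Σ(xᵢ−μ)²/2).
Posterior: Inv-Gamma(5.24 + 5/2, 16.08 + 8.043/2) = Inv-Gamma(7.74, 20.1015).
Posterior β = 20.1015.

20.1015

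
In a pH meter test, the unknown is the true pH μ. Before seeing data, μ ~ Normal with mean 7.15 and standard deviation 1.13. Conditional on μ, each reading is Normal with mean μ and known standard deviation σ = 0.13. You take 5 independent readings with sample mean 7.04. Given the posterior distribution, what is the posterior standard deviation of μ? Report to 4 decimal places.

0.0581

For Normal data with known variance σ², a Normal(μ₀, σ₀²) prior on μ is conjugate. Posterior precision = 1/σ₀² + n/σ²; posterior mean is the precision-weighted average of μ₀ and x̄.
σ₀² = 1.13² = 1.2769, σ² = 0.13² = 0.0169; σ² + n·σ₀² = 0.0169 + 5·1.2769 = 6.4014.
Posterior precision = 1/σ₀² + n/σ² = 1/1.2769 + 5/0.0169 = (σ² + n·σ₀²)/(σ₀²σ²) = 6.4014/(1.2769·0.0169); posterior variance σₙ² = σ₀²σ²/(σ² + n·σ₀²) = 1.2769·0.0169/6.4014 = 0.003371.
Posterior SD = √σₙ² = √(1.2769·0.0169/6.4014) = 0.0581.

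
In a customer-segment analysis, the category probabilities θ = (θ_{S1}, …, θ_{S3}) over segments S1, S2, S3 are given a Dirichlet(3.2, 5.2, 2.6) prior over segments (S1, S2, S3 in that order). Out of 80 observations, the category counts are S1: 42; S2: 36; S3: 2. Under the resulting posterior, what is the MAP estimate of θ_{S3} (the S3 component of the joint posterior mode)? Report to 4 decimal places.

The Dirichlet prior is conjugate to the Multinomial likelihood: each posterior αⱼ = prior αⱼ + observed count nⱼ.
Posterior concentration: (45.2, 41.2, 4.6), total = 91.0.
Joint mode component: (α_{S3}−1)/(Σα−K) = 3.6/88.0 = 0.0409.

0.0409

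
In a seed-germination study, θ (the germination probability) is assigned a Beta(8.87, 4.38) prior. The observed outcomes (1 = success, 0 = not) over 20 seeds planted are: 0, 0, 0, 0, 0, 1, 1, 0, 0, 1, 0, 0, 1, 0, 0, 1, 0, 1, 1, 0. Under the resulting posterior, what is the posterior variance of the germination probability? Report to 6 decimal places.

The Beta prior is conjugate to a Binomial/Bernoulli likelihood; the update adds successes to α and failures to β.
Posterior: Beta(α+k, β+n−k) = Beta(8.87+7, 4.38+13) = Beta(15.87, 17.38).
Var = αβ/((α+β)²(α+β+1)) = 15.87·17.38/(33.25²·34.25) = 0.007284.

0.007284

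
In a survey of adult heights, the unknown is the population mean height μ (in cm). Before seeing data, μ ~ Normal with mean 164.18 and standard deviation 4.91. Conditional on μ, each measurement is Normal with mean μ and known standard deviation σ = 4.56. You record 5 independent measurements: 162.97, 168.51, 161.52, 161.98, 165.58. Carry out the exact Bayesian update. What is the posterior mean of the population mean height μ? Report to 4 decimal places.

For Normal data with known variance σ², a Normal(μ₀, σ₀²) prior on μ is conjugate. Posterior precision = 1/σ₀² + n/σ²; posterior mean is the precision-weighted average of μ₀ and x̄.
Σxᵢ = 162.97 + 168.51 + 161.52 + 161.98 + 165.58 = 820.56, so n·x̄ = 820.56.
σ₀² = 4.91² = 24.1081, σ² = 4.56² = 20.7936; σ² + n·σ₀² = 20.7936 + 5·24.1081 = 141.3341.
Posterior mean = (μ₀/σ₀² + n·x̄/σ²)/(1/σ₀² + n/σ²) = (σ²·μ₀ + σ₀²·n·x̄)/(σ² + n·σ₀²) = (20.7936·164.18 + 24.1081·820.56)/141.3341 = 23196.035784/141.3341 = 164.1220.

164.1220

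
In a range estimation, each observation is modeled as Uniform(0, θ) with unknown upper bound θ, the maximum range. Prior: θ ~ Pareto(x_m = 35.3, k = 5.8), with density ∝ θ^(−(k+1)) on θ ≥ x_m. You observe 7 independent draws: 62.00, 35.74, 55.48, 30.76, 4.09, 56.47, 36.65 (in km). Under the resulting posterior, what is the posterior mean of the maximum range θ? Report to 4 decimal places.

67.2542

A Pareto(scale x_m, shape k) prior on the upper bound θ of Uniform(0, θ) is conjugate: posterior is Pareto(max(x_m, max xᵢ), k + n).
Sample maximum = 62.00; prior scale x_m = 35.3 → posterior scale = max = 62.00.
Posterior shape = 5.8 + 7 = 12.8.
E[θ|data] = k·x_m/(k−1) = 12.8·62.00/11.8 = 67.2542.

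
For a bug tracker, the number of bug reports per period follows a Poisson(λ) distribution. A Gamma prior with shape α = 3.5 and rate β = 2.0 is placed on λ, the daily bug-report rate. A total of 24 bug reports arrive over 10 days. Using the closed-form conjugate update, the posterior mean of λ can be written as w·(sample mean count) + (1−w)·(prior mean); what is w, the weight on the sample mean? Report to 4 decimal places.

With a Gamma(shape α, rate β) prior, the Poisson likelihood is conjugate: the posterior is Gamma(α + ΣXᵢ, β + n).
Posterior mean = (α₀+S)/(β₀+n) = [n/(β₀+n)]·(S/n) + [β₀/(β₀+n)]·(α₀/β₀), so only n and β₀ enter the weight.
Weight on data w = n/(β₀+n) = 10/(2.0+10) = 10/12.0 = 0.8333.

0.8333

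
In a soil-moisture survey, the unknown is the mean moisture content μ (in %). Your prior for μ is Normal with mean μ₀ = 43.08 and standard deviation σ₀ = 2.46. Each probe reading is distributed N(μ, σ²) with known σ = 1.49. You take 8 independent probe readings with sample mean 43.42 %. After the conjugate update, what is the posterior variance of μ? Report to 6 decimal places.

For Normal data with known variance σ², a Normal(μ₀, σ₀²) prior on μ is conjugate. Posterior precision = 1/σ₀² + n/σ²; posterior mean is the precision-weighted average of μ₀ and x̄.
σ₀² = 2.46² = 6.0516, σ² = 1.49² = 2.2201; σ² + n·σ₀² = 2.2201 + 8·6.0516 = 50.6329.
Posterior precision = 1/σ₀² + n/σ² = 1/6.0516 + 8/2.2201 = (σ² + n·σ₀²)/(σ₀²σ²) = 50.6329/(6.0516·2.2201); posterior variance σₙ² = σ₀²σ²/(σ² + n·σ₀²) = 6.0516·2.2201/50.6329 = 0.265344.

0.265344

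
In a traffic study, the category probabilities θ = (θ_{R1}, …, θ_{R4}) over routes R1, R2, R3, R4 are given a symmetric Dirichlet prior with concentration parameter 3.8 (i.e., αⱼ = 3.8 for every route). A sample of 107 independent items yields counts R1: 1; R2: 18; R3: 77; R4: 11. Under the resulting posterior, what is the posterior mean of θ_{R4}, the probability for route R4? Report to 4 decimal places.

0.1211

The Dirichlet prior is conjugate to the Multinomial likelihood: each posterior αⱼ = prior αⱼ + observed count nⱼ.
Posterior concentration: (4.8, 21.8, 80.8, 14.8), total = 122.2.
E[θ_{R4}|data] = α_{R4}/Σα = 14.8/122.2 = 0.1211.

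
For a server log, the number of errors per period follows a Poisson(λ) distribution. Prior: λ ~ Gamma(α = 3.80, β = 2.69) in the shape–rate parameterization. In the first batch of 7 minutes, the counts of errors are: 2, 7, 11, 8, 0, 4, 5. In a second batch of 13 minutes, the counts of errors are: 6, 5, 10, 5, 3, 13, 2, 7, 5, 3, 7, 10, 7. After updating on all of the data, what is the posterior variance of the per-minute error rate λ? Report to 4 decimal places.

With a Gamma(shape α, rate β) prior, the Poisson likelihood is conjugate: the posterior is Gamma(α + ΣXᵢ, β + n).
Batch 1: sum of counts S = 37 over n = 7 minutes.
After batch 1: Gamma(α+S, β+n) = Gamma(3.80+37, 2.69+7) = Gamma(40.80, 9.69).
Batch 2: sum of counts S = 83 over n = 13 minutes.
After batch 2: Gamma(α+S, β+n) = Gamma(40.80+83, 9.69+13) = Gamma(123.80, 22.69).
Var = α/β² = 123.80/22.69² = 0.2405.

0.2405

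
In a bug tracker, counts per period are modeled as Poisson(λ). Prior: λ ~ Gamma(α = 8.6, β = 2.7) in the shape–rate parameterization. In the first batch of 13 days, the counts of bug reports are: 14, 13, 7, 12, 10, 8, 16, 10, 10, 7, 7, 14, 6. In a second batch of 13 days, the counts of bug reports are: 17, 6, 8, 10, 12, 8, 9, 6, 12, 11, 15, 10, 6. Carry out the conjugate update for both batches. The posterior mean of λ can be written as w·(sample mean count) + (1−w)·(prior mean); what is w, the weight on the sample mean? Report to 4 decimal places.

With a Gamma(shape α, rate β) prior, the Poisson likelihood is conjugate: the posterior is Gamma(α + ΣXᵢ, β + n).
Total number of days: n = 13 + 13 = 26.
Posterior mean = (α₀+S)/(β₀+n) = [n/(β₀+n)]·(S/n) + [β₀/(β₀+n)]·(α₀/β₀), so only n and β₀ enter the weight.
Weight on data w = n/(β₀+n) = 26/(2.7+26) = 26/28.7 = 0.9059.

0.9059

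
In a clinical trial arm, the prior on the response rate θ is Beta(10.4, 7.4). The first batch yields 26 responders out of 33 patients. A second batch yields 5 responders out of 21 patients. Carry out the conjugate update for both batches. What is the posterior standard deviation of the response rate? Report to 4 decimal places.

The Beta prior is conjugate to a Binomial/Bernoulli likelihood; the update adds successes to α and failures to β.
After batch 1: Beta(10.4+26, 7.4+7) = Beta(36.4, 14.4).
After batch 2: Beta(36.4+5, 14.4+16) = Beta(41.4, 30.4).
Var = αβ/((α+β)²(α+β+1)) = 41.4·30.4/(71.8²·72.8) = 0.00335346; SD = √0.00335346 = 0.0579.

0.0579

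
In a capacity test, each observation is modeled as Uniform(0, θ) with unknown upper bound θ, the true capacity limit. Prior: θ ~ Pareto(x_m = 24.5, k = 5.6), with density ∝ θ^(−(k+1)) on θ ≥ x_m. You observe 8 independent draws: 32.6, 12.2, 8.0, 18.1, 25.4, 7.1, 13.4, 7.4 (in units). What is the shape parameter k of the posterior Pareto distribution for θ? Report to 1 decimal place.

13.6

A Pareto(scale x_m, shape k) prior on the upper bound θ of Uniform(0, θ) is conjugate: posterior is Pareto(max(x_m, max xᵢ), k + n).
Sample maximum = 32.6; prior scale x_m = 24.5 → posterior scale = max = 32.6.
Posterior shape = 5.6 + 8 = 13.6.
Posterior shape k = 13.6.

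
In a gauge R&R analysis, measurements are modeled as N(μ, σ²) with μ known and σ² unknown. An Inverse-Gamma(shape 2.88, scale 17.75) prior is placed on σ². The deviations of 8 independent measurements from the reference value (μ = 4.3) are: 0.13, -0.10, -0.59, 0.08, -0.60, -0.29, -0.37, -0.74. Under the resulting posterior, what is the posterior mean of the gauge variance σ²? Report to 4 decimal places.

3.1471

With known mean μ and an Inverse-Gamma(α, β) prior on σ², the Normal likelihood is conjugate: posterior is Inv-Gamma(α + n/2, β + Σ(xᵢ−μ)²/2).
Σ(xᵢ−μ)² = (0.13)² + (-0.10)² + (-0.59)² + (0.08)² + (-0.60)² + (-0.29)² + (-0.37)² + (-0.74)² = 1.5100.
Posterior: Inv-Gamma(2.88 + 8/2, 17.75 + 1.5100/2) = Inv-Gamma(6.88, 18.50500).
E[σ²|data] = β/(α−1) = 18.50500/5.88 = 3.1471.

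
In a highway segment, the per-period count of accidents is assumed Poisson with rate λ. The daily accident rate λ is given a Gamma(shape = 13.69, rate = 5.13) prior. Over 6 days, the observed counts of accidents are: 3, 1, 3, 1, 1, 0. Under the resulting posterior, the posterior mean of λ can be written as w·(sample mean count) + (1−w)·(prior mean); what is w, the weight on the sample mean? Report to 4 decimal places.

0.5391

With a Gamma(shape α, rate β) prior, the Poisson likelihood is conjugate: the posterior is Gamma(α + ΣXᵢ, β + n).
Posterior mean = (α₀+S)/(β₀+n) = [n/(β₀+n)]·(S/n) + [β₀/(β₀+n)]·(α₀/β₀), so only n and β₀ enter the weight.
Weight on data w = n/(β₀+n) = 6/(5.13+6) = 6/11.13 = 0.5391.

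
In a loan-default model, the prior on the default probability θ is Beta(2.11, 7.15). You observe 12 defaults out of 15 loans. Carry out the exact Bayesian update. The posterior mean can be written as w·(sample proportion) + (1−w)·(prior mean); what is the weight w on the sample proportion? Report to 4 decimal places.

0.6183

The Beta prior is conjugate to a Binomial/Bernoulli likelihood; the update adds successes to α and failures to β.
Posterior mean = (α₀+k)/(α₀+β₀+n) = [n/(α₀+β₀+n)]·(k/n) + [(α₀+β₀)/(α₀+β₀+n)]·α₀/(α₀+β₀), so only n and the prior enter the weight.
The weight on the data is w = n/(α₀+β₀+n) = 15/(2.11+7.15+15) = 15/24.26 = 0.6183.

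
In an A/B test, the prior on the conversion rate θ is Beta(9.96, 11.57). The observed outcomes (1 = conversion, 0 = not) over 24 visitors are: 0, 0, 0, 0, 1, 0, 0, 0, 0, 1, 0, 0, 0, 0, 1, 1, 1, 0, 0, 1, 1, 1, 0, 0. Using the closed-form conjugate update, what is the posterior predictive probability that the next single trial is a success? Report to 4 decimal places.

0.3945

The Beta prior is conjugate to a Binomial/Bernoulli likelihood; the update adds successes to α and failures to β.
Posterior: Beta(α+k, β+n−k) = Beta(9.96+8, 11.57+16) = Beta(17.96, 27.57).
For a single future Bernoulli trial, P(success | data) = α/(α+β) = 0.3945.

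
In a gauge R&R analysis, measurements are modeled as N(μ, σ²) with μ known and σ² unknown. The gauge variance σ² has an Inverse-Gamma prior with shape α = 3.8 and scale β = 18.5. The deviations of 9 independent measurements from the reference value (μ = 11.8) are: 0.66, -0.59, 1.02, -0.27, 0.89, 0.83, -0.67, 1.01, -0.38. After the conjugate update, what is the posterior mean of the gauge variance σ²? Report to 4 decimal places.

2.8761

With known mean μ and an Inverse-Gamma(α, β) prior on σ², the Normal likelihood is conjugate: posterior is Inv-Gamma(α + n/2, β + Σ(xᵢ−μ)²/2).
Σ(xᵢ−μ)² = (0.66)² + (-0.59)² + (1.02)² + (-0.27)² + (0.89)² + (0.83)² + (-0.67)² + (1.01)² + (-0.38)² = 4.9914.
Posterior: Inv-Gamma(3.8 + 9/2, 18.5 + 4.9914/2) = Inv-Gamma(8.30, 20.99570).
E[σ²|data] = β/(α−1) = 20.99570/7.30 = 2.8761.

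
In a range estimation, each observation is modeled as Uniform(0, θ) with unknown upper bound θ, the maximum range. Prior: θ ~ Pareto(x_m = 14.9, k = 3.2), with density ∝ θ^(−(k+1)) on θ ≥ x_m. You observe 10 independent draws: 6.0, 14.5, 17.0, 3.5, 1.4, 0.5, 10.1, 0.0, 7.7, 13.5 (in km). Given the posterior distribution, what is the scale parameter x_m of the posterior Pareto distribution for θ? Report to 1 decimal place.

17.0

A Pareto(scale x_m, shape k) prior on the upper bound θ of Uniform(0, θ) is conjugate: posterior is Pareto(max(x_m, max xᵢ), k + n).
Sample maximum = 17.0; prior scale x_m = 14.9 → posterior scale = max = 17.0.
Posterior shape = 3.2 + 10 = 13.2.
Posterior scale x_m = 17.0.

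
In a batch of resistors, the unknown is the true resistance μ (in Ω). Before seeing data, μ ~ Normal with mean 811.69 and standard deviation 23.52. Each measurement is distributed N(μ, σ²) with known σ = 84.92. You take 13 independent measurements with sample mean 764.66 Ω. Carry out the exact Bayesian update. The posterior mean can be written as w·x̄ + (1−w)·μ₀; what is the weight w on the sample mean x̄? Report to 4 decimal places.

For Normal data with known variance σ², a Normal(μ₀, σ₀²) prior on μ is conjugate. Posterior precision = 1/σ₀² + n/σ²; posterior mean is the precision-weighted average of μ₀ and x̄.
σ₀² = 23.52² = 553.1904, σ² = 84.92² = 7211.4064. Prior precision 1/σ₀² = 1/553.1904; data precision n/σ² = 13/7211.4064.
w = (n/σ²)/(1/σ₀² + n/σ²) = n·σ₀²/(σ² + n·σ₀²) = 13·553.1904/(7211.4064 + 13·553.1904) = 7191.4752/14402.8816 = 0.4993.

0.4993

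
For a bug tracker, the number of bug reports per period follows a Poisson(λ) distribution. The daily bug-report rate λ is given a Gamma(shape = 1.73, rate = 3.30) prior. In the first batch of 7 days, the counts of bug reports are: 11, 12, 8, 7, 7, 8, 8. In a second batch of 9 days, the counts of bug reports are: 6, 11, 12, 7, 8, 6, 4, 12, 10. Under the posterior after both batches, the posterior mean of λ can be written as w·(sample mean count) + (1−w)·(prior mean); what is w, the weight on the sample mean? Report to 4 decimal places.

With a Gamma(shape α, rate β) prior, the Poisson likelihood is conjugate: the posterior is Gamma(α + ΣXᵢ, β + n).
Total number of days: n = 7 + 9 = 16.
Posterior mean = (α₀+S)/(β₀+n) = [n/(β₀+n)]·(S/n) + [β₀/(β₀+n)]·(α₀/β₀), so only n and β₀ enter the weight.
Weight on data w = n/(β₀+n) = 16/(3.30+16) = 16/19.30 = 0.8290.

0.8290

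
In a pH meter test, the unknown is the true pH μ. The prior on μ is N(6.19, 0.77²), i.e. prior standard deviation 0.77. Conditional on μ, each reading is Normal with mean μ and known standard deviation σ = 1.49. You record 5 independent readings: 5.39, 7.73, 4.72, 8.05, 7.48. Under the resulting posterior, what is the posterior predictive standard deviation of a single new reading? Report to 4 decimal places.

1.5729

For Normal data with known variance σ², a Normal(μ₀, σ₀²) prior on μ is conjugate. Posterior precision = 1/σ₀² + n/σ²; posterior mean is the precision-weighted average of μ₀ and x̄.
σ₀² = 0.77² = 0.5929, σ² = 1.49² = 2.2201; σ² + n·σ₀² = 2.2201 + 5·0.5929 = 5.1846.
Posterior precision = 1/σ₀² + n/σ² = 1/0.5929 + 5/2.2201 = (σ² + n·σ₀²)/(σ₀²σ²) = 5.1846/(0.5929·2.2201); posterior variance σₙ² = σ₀²σ²/(σ² + n·σ₀²) = 0.5929·2.2201/5.1846 = 0.253886.
Predictive variance for one new observation = σₙ² + σ² = 0.5929·2.2201/5.1846 + 2.2201 = σ²·(σ₀² + 5.1846)/5.1846 = 2.2201·5.7775/5.1846 = 2.473986; SD = √(2.2201·5.7775/5.1846) = 1.5729.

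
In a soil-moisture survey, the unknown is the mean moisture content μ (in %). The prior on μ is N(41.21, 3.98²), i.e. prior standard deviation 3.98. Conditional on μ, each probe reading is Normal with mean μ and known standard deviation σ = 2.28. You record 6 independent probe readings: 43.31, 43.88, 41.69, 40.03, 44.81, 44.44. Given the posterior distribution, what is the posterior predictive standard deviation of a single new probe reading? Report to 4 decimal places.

2.4535

For Normal data with known variance σ², a Normal(μ₀, σ₀²) prior on μ is conjugate. Posterior precision = 1/σ₀² + n/σ²; posterior mean is the precision-weighted average of μ₀ and x̄.
σ₀² = 3.98² = 15.8404, σ² = 2.28² = 5.1984; σ² + n·σ₀² = 5.1984 + 6·15.8404 = 100.2408.
Posterior precision = 1/σ₀² + n/σ² = 1/15.8404 + 6/5.1984 = (σ² + n·σ₀²)/(σ₀²σ²) = 100.2408/(15.8404·5.1984); posterior variance σₙ² = σ₀²σ²/(σ² + n·σ₀²) = 15.8404·5.1984/100.2408 = 0.821469.
Predictive variance for one new observation = σₙ² + σ² = 15.8404·5.1984/100.2408 + 5.1984 = σ²·(σ₀² + 100.2408)/100.2408 = 5.1984·116.0812/100.2408 = 6.019869; SD = √(5.1984·116.0812/100.2408) = 2.4535.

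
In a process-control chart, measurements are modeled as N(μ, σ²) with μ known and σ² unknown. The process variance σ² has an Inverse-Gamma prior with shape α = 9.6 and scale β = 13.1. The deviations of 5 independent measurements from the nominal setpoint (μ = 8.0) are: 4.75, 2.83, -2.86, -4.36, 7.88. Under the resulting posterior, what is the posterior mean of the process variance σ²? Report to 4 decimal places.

6.5791

With known mean μ and an Inverse-Gamma(α, β) prior on σ², the Normal likelihood is conjugate: posterior is Inv-Gamma(α + n/2, β + Σ(xᵢ−μ)²/2).
Σ(xᵢ−μ)² = (4.75)² + (2.83)² + (-2.86)² + (-4.36)² + (7.88)² = 119.8550.
Posterior: Inv-Gamma(9.6 + 5/2, 13.1 + 119.8550/2) = Inv-Gamma(12.10, 73.02750).
E[σ²|data] = β/(α−1) = 73.02750/11.10 = 6.5791.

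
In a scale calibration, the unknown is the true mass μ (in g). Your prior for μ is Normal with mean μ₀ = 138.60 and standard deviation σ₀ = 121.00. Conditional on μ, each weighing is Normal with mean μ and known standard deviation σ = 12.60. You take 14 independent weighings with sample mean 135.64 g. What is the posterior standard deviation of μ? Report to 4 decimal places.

3.3662

For Normal data with known variance σ², a Normal(μ₀, σ₀²) prior on μ is conjugate. Posterior precision = 1/σ₀² + n/σ²; posterior mean is the precision-weighted average of μ₀ and x̄.
σ₀² = 121.00² = 14641, σ² = 12.60² = 158.76; σ² + n·σ₀² = 158.76 + 14·14641 = 205132.76.
Posterior precision = 1/σ₀² + n/σ² = 1/14641 + 14/158.76 = (σ² + n·σ₀²)/(σ₀²σ²) = 205132.76/(14641·158.76); posterior variance σₙ² = σ₀²σ²/(σ² + n·σ₀²) = 14641·158.76/205132.76 = 11.331224.
Posterior SD = √σₙ² = √(14641·158.76/205132.76) = 3.3662.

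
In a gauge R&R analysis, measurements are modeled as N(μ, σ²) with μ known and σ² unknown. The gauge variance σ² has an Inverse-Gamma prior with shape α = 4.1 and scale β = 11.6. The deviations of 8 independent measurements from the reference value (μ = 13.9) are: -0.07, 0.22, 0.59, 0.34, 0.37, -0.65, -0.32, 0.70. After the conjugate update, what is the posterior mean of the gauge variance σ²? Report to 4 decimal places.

1.7513

With known mean μ and an Inverse-Gamma(α, β) prior on σ², the Normal likelihood is conjugate: posterior is Inv-Gamma(α + n/2, β + Σ(xᵢ−μ)²/2).
Σ(xᵢ−μ)² = (-0.07)² + (0.22)² + (0.59)² + (0.34)² + (0.37)² + (-0.65)² + (-0.32)² + (0.70)² = 1.6688.
Posterior: Inv-Gamma(4.1 + 8/2, 11.6 + 1.6688/2) = Inv-Gamma(8.10, 12.43440).
E[σ²|data] = β/(α−1) = 12.43440/7.10 = 1.7513.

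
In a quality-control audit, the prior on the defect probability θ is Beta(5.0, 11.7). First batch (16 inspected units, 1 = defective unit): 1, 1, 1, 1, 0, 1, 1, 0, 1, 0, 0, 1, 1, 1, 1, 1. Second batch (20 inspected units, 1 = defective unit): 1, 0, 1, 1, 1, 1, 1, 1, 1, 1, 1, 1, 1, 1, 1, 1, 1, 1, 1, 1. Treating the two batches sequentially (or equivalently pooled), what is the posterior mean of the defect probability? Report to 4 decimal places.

0.6831

The Beta prior is conjugate to a Binomial/Bernoulli likelihood; the update adds successes to α and failures to β.
After batch 1: Beta(5.0+12, 11.7+4) = Beta(17.0, 15.7).
After batch 2: Beta(17.0+19, 15.7+1) = Beta(36.0, 16.7).
Posterior mean = α/(α+β) = 36.0/52.7 = 0.6831.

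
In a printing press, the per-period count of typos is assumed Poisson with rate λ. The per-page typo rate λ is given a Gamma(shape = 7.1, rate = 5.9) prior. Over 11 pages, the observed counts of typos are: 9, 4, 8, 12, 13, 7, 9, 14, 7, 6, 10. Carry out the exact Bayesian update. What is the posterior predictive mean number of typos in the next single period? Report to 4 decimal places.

With a Gamma(shape α, rate β) prior, the Poisson likelihood is conjugate: the posterior is Gamma(α + ΣXᵢ, β + n).
Sum of counts S = 99 over n = 11 pages.
Posterior: Gamma(α+S, β+n) = Gamma(7.1+99, 5.9+11) = Gamma(106.1, 16.9).
The predictive distribution for one future period is NegBinom with mean α/β = 6.2781.

6.2781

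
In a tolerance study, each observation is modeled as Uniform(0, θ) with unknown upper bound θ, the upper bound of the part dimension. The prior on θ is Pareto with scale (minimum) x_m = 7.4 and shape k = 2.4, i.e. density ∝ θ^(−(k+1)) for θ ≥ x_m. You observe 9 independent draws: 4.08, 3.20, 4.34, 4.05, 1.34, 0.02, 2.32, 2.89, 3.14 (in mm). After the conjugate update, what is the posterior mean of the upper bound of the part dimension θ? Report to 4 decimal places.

A Pareto(scale x_m, shape k) prior on the upper bound θ of Uniform(0, θ) is conjugate: posterior is Pareto(max(x_m, max xᵢ), k + n).
Sample maximum = 4.34; prior scale x_m = 7.4 → posterior scale = max = 7.40.
Posterior shape = 2.4 + 9 = 11.4.
E[θ|data] = k·x_m/(k−1) = 11.4·7.40/10.4 = 8.1115.

8.1115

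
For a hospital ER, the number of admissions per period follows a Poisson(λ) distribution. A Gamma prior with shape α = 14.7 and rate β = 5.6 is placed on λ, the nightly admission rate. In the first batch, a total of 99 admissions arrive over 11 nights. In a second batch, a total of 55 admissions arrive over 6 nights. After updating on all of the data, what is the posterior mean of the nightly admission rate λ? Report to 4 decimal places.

With a Gamma(shape α, rate β) prior, the Poisson likelihood is conjugate: the posterior is Gamma(α + ΣXᵢ, β + n).
After batch 1: Gamma(α+S, β+n) = Gamma(14.7+99, 5.6+11) = Gamma(113.7, 16.6).
After batch 2: Gamma(α+S, β+n) = Gamma(113.7+55, 16.6+6) = Gamma(168.7, 22.6).
Posterior mean = α/β = 168.7/22.6 = 7.4646.

7.4646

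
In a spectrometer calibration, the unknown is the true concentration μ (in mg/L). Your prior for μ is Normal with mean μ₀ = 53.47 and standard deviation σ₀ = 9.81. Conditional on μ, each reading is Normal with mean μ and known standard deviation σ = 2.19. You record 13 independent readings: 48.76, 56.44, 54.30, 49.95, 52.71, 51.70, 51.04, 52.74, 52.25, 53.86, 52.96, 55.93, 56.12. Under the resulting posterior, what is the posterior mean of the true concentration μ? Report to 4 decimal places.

For Normal data with known variance σ², a Normal(μ₀, σ₀²) prior on μ is conjugate. Posterior precision = 1/σ₀² + n/σ²; posterior mean is the precision-weighted average of μ₀ and x̄.
Σxᵢ = 48.76 + 56.44 + 54.30 + 49.95 + 52.71 + 51.70 + 51.04 + 52.74 + 52.25 + 53.86 + 52.96 + 55.93 + 56.12 = 688.76, so n·x̄ = 688.76.
σ₀² = 9.81² = 96.2361, σ² = 2.19² = 4.7961; σ² + n·σ₀² = 4.7961 + 13·96.2361 = 1255.8654.
Posterior mean = (μ₀/σ₀² + n·x̄/σ²)/(1/σ₀² + n/σ²) = (σ²·μ₀ + σ₀²·n·x̄)/(σ² + n·σ₀²) = (4.7961·53.47 + 96.2361·688.76)/1255.8654 = 66540.023703/1255.8654 = 52.9834.

52.9834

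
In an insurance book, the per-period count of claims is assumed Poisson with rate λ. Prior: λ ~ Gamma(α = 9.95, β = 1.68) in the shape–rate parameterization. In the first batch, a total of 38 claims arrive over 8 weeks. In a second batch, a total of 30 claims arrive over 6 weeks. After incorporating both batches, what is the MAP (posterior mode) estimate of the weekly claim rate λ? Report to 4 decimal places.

4.9075

With a Gamma(shape α, rate β) prior, the Poisson likelihood is conjugate: the posterior is Gamma(α + ΣXᵢ, β + n).
After batch 1: Gamma(α+S, β+n) = Gamma(9.95+38, 1.68+8) = Gamma(47.95, 9.68).
After batch 2: Gamma(α+S, β+n) = Gamma(47.95+30, 9.68+6) = Gamma(77.95, 15.68).
Mode of Gamma(α,β) for α≥1 is (α−1)/β = 76.95/15.68 = 4.9075.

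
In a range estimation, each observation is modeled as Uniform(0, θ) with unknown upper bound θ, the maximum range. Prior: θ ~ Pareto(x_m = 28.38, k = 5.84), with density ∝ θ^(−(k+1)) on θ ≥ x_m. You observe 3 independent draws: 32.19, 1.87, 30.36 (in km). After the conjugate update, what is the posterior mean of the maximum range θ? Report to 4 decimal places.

A Pareto(scale x_m, shape k) prior on the upper bound θ of Uniform(0, θ) is conjugate: posterior is Pareto(max(x_m, max xᵢ), k + n).
Sample maximum = 32.19; prior scale x_m = 28.38 → posterior scale = max = 32.19.
Posterior shape = 5.84 + 3 = 8.84.
E[θ|data] = k·x_m/(k−1) = 8.84·32.19/7.84 = 36.2959.

36.2959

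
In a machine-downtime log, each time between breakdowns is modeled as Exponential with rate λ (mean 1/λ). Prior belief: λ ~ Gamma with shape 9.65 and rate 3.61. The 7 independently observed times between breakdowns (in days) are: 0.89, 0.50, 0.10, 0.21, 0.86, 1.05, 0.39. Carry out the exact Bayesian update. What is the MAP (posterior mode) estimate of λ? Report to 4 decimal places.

With a Gamma(shape α, rate β) prior on the exponential rate λ, the posterior after n observations with total T = Σxᵢ is Gamma(α+n, β+T).
Sum of observations T = 4.00 days; n = 7.
Posterior: Gamma(9.65+7, 3.61+4.00) = Gamma(16.65, 7.61).
Mode = (α−1)/β = 2.0565.

2.0565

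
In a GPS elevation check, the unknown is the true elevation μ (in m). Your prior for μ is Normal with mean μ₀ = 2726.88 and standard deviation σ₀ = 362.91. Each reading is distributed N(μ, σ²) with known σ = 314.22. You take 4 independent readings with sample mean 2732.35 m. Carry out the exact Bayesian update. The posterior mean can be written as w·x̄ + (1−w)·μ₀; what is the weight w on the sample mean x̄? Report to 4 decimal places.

0.8422

For Normal data with known variance σ², a Normal(μ₀, σ₀²) prior on μ is conjugate. Posterior precision = 1/σ₀² + n/σ²; posterior mean is the precision-weighted average of μ₀ and x̄.
σ₀² = 362.91² = 131703.6681, σ² = 314.22² = 98734.2084. Prior precision 1/σ₀² = 1/131703.6681; data precision n/σ² = 4/98734.2084.
w = (n/σ²)/(1/σ₀² + n/σ²) = n·σ₀²/(σ² + n·σ₀²) = 4·131703.6681/(98734.2084 + 4·131703.6681) = 526814.6724/625548.8808 = 0.8422.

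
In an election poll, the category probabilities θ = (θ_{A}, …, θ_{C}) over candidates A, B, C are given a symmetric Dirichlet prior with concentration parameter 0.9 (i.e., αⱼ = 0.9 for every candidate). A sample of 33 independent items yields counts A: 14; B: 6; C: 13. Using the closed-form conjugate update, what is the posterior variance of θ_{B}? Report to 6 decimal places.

0.004249

The Dirichlet prior is conjugate to the Multinomial likelihood: each posterior αⱼ = prior αⱼ + observed count nⱼ.
Posterior concentration: (14.9, 6.9, 13.9), total = 35.7.
Var[θ_j] = α_j(Σα−α_j)/((Σα)²(Σα+1)) = 6.9·28.8/(35.7²·36.7) = 0.004249.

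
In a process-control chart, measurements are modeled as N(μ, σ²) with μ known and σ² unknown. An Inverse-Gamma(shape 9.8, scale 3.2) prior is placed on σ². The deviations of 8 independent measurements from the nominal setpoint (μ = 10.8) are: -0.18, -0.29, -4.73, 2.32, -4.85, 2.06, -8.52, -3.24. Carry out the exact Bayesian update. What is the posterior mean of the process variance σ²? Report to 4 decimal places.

With known mean μ and an Inverse-Gamma(α, β) prior on σ², the Normal likelihood is conjugate: posterior is Inv-Gamma(α + n/2, β + Σ(xᵢ−μ)²/2).
Σ(xᵢ−μ)² = (-0.18)² + (-0.29)² + (-4.73)² + (2.32)² + (-4.85)² + (2.06)² + (-8.52)² + (-3.24)² = 138.7259.
Posterior: Inv-Gamma(9.8 + 8/2, 3.2 + 138.7259/2) = Inv-Gamma(13.80, 72.56295).
E[σ²|data] = β/(α−1) = 72.56295/12.80 = 5.6690.

5.6690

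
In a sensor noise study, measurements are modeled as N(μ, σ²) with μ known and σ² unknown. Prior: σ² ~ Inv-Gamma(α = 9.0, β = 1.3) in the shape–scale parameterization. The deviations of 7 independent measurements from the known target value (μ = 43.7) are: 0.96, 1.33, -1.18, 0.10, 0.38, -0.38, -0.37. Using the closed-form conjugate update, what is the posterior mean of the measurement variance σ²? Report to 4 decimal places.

0.3095

With known mean μ and an Inverse-Gamma(α, β) prior on σ², the Normal likelihood is conjugate: posterior is Inv-Gamma(α + n/2, β + Σ(xᵢ−μ)²/2).
Σ(xᵢ−μ)² = (0.96)² + (1.33)² + (-1.18)² + (0.10)² + (0.38)² + (-0.38)² + (-0.37)² = 4.5186.
Posterior: Inv-Gamma(9.0 + 7/2, 1.3 + 4.5186/2) = Inv-Gamma(12.50, 3.55930).
E[σ²|data] = β/(α−1) = 3.55930/11.50 = 0.3095.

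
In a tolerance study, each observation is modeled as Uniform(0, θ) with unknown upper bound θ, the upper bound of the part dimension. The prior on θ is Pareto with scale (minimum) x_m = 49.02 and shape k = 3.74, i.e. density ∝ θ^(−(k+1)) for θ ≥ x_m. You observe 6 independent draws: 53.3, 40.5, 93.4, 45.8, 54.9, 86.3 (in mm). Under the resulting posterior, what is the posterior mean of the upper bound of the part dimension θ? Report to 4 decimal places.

A Pareto(scale x_m, shape k) prior on the upper bound θ of Uniform(0, θ) is conjugate: posterior is Pareto(max(x_m, max xᵢ), k + n).
Sample maximum = 93.4; prior scale x_m = 49.02 → posterior scale = max = 93.40.
Posterior shape = 3.74 + 6 = 9.74.
E[θ|data] = k·x_m/(k−1) = 9.74·93.40/8.74 = 104.0865.

104.0865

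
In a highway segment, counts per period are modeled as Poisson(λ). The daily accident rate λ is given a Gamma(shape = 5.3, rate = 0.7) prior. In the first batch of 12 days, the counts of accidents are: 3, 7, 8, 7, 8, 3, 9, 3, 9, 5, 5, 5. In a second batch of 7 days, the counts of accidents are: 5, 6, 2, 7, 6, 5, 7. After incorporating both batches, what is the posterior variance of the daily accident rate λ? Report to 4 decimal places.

0.2971

With a Gamma(shape α, rate β) prior, the Poisson likelihood is conjugate: the posterior is Gamma(α + ΣXᵢ, β + n).
Batch 1: sum of counts S = 72 over n = 12 days.
After batch 1: Gamma(α+S, β+n) = Gamma(5.3+72, 0.7+12) = Gamma(77.3, 12.7).
Batch 2: sum of counts S = 38 over n = 7 days.
After batch 2: Gamma(α+S, β+n) = Gamma(77.3+38, 12.7+7) = Gamma(115.3, 19.7).
Var = α/β² = 115.3/19.7² = 0.2971.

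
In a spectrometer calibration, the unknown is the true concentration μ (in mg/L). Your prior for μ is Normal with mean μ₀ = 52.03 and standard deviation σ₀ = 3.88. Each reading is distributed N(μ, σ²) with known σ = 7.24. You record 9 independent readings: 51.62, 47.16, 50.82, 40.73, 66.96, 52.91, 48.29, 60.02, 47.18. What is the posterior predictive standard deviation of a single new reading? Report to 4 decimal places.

For Normal data with known variance σ², a Normal(μ₀, σ₀²) prior on μ is conjugate. Posterior precision = 1/σ₀² + n/σ²; posterior mean is the precision-weighted average of μ₀ and x̄.
σ₀² = 3.88² = 15.0544, σ² = 7.24² = 52.4176; σ² + n·σ₀² = 52.4176 + 9·15.0544 = 187.9072.
Posterior precision = 1/σ₀² + n/σ² = 1/15.0544 + 9/52.4176 = (σ² + n·σ₀²)/(σ₀²σ²) = 187.9072/(15.0544·52.4176); posterior variance σₙ² = σ₀²σ²/(σ² + n·σ₀²) = 15.0544·52.4176/187.9072 = 4.199496.
Predictive variance for one new observation = σₙ² + σ² = 15.0544·52.4176/187.9072 + 52.4176 = σ²·(σ₀² + 187.9072)/187.9072 = 52.4176·202.9616/187.9072 = 56.617096; SD = √(52.4176·202.9616/187.9072) = 7.5244.

7.5244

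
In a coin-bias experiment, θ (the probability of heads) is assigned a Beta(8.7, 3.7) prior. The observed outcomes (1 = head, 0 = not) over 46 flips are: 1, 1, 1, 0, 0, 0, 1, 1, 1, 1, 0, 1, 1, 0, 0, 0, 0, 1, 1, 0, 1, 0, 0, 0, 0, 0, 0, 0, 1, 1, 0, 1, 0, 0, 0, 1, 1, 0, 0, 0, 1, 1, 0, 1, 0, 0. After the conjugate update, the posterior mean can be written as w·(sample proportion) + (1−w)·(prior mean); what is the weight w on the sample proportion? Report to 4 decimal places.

0.7877

The Beta prior is conjugate to a Binomial/Bernoulli likelihood; the update adds successes to α and failures to β.
Posterior mean = (α₀+k)/(α₀+β₀+n) = [n/(α₀+β₀+n)]·(k/n) + [(α₀+β₀)/(α₀+β₀+n)]·α₀/(α₀+β₀), so only n and the prior enter the weight.
The weight on the data is w = n/(α₀+β₀+n) = 46/(8.7+3.7+46) = 46/58.4 = 0.7877.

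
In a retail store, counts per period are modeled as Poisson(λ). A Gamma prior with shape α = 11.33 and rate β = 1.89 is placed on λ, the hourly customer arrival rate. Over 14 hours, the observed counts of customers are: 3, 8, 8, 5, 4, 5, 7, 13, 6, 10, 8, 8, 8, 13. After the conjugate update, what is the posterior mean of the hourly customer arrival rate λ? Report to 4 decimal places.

With a Gamma(shape α, rate β) prior, the Poisson likelihood is conjugate: the posterior is Gamma(α + ΣXᵢ, β + n).
Sum of counts S = 106 over n = 14 hours.
Posterior: Gamma(α+S, β+n) = Gamma(11.33+106, 1.89+14) = Gamma(117.33, 15.89).
Posterior mean = α/β = 117.33/15.89 = 7.3839.

7.3839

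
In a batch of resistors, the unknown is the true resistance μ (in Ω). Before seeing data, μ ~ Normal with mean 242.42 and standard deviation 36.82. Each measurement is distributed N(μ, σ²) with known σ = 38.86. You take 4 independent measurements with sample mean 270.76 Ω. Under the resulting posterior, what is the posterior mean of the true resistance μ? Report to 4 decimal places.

For Normal data with known variance σ², a Normal(μ₀, σ₀²) prior on μ is conjugate. Posterior precision = 1/σ₀² + n/σ²; posterior mean is the precision-weighted average of μ₀ and x̄.
n·x̄ = 4·270.76 = 1083.04.
σ₀² = 36.82² = 1355.7124, σ² = 38.86² = 1510.0996; σ² + n·σ₀² = 1510.0996 + 4·1355.7124 = 6932.9492.
Posterior mean = (μ₀/σ₀² + n·x̄/σ²)/(1/σ₀² + n/σ²) = (σ²·μ₀ + σ₀²·n·x̄)/(σ² + n·σ₀²) = (1510.0996·242.42 + 1355.7124·1083.04)/6932.9492 = 1834369.102728/6932.9492 = 264.5871.

264.5871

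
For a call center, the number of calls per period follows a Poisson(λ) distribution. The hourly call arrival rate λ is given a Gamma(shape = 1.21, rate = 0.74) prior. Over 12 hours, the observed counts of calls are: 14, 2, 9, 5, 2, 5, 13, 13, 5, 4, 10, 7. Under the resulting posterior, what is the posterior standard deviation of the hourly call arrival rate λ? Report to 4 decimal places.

With a Gamma(shape α, rate β) prior, the Poisson likelihood is conjugate: the posterior is Gamma(α + ΣXᵢ, β + n).
Sum of counts S = 89 over n = 12 hours.
Posterior: Gamma(α+S, β+n) = Gamma(1.21+89, 0.74+12) = Gamma(90.21, 12.74).
SD = √α/β = √90.21/12.74 = 0.7455.

0.7455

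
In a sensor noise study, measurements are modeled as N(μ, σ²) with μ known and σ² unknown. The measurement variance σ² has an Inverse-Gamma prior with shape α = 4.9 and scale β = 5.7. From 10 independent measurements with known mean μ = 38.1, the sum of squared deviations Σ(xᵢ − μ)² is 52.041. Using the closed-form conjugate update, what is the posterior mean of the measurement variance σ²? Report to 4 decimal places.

With known mean μ and an Inverse-Gamma(α, β) prior on σ², the Normal likelihood is conjugate: posterior is Inv-Gamma(α + n/2, β + Σ(xᵢ−μ)²/2).
Posterior: Inv-Gamma(4.9 + 10/2, 5.7 + 52.041/2) = Inv-Gamma(9.90, 31.7205).
E[σ²|data] = β/(α−1) = 31.7205/8.90 = 3.5641.

3.5641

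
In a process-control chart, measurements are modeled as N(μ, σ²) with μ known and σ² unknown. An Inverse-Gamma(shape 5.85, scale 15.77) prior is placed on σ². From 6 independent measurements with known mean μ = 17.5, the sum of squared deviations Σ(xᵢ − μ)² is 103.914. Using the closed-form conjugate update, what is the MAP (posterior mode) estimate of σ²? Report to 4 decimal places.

With known mean μ and an Inverse-Gamma(α, β) prior on σ², the Normal likelihood is conjugate: posterior is Inv-Gamma(α + n/2, β + Σ(xᵢ−μ)²/2).
Posterior: Inv-Gamma(5.85 + 6/2, 15.77 + 103.914/2) = Inv-Gamma(8.85, 67.7270).
Mode = β/(α+1) = 67.7270/9.85 = 6.8758.

6.8758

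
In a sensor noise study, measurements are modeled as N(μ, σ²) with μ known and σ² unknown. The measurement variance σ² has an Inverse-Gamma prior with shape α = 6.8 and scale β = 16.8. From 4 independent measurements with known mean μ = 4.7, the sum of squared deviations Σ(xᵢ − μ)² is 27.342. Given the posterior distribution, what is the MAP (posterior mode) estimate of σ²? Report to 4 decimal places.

3.1093

With known mean μ and an Inverse-Gamma(α, β) prior on σ², the Normal likelihood is conjugate: posterior is Inv-Gamma(α + n/2, β + Σ(xᵢ−μ)²/2).
Posterior: Inv-Gamma(6.8 + 4/2, 16.8 + 27.342/2) = Inv-Gamma(8.80, 30.4710).
Mode = β/(α+1) = 30.4710/9.80 = 3.1093.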